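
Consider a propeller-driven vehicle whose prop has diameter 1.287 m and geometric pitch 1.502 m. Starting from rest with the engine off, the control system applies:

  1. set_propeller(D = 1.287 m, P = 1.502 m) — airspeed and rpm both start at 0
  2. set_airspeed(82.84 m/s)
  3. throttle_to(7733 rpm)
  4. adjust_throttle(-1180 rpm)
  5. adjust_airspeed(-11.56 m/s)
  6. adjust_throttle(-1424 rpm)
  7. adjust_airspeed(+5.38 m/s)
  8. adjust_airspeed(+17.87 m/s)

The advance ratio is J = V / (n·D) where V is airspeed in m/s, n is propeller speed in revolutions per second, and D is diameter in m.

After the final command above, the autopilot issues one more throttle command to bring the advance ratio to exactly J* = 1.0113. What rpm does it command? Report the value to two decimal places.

set_propeller: D = 1.287 m, P = 1.502 m (p = P/D = 1.167055); state ← (V=0, rpm=0)
set_airspeed(82.84): V ← 82.84 m/s
throttle_to(7733): rpm ← 7733
adjust_throttle(-1180): rpm ← 7733 -1180 = 6553
adjust_airspeed(-11.56): V ← 82.84 -11.56 = 71.28 m/s
adjust_throttle(-1424): rpm ← 6553 -1424 = 5129
adjust_airspeed(+5.38): V ← 71.28 +5.38 = 76.66 m/s
adjust_airspeed(+17.87): V ← 76.66 +17.87 = 94.53 m/s
final state: V = 94.53 m/s, rpm = 5129 → n = rpm/60 = 85.483333 rev/s
target J* = 1.0113; solve J* = V/(n·D) for n: n = V/(J*·D) = 94.53/(1.0113 × 1.287) = 72.629174 rev/s
rpm = 60·n = 4357.750427

rpm = 4357.75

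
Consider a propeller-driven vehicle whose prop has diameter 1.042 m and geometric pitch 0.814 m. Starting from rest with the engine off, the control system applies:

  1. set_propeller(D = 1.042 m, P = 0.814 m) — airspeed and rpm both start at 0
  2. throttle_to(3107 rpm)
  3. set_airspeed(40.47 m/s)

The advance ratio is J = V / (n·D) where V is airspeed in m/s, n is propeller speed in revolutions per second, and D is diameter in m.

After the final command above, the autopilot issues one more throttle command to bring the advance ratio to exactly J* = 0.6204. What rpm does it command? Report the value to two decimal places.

rpm = 3756.17

set_propeller: D = 1.042 m, P = 0.814 m (p = P/D = 0.781190); state ← (V=0, rpm=0)
throttle_to(3107): rpm ← 3107
set_airspeed(40.47): V ← 40.47 m/s
final state: V = 40.47 m/s, rpm = 3107 → n = rpm/60 = 51.783333 rev/s
target J* = 0.6204; solve J* = V/(n·D) for n: n = V/(J*·D) = 40.47/(0.6204 × 1.042) = 62.602791 rev/s
rpm = 60·n = 3756.167465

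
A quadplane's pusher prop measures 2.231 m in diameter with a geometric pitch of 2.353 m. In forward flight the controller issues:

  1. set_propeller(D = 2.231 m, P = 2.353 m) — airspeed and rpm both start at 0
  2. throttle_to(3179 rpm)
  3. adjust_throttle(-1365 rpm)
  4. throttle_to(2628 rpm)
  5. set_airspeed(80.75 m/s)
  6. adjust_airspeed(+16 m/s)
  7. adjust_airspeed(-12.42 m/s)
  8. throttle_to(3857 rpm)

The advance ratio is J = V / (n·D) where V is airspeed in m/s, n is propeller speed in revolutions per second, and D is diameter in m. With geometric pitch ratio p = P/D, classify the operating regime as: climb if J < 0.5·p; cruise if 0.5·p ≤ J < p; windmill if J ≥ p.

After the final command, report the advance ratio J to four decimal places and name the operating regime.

J = 0.5880, regime = cruise

set_propeller: D = 2.231 m, P = 2.353 m (p = P/D = 1.054684); state ← (V=0, rpm=0)
throttle_to(3179): rpm ← 3179
adjust_throttle(-1365): rpm ← 3179 -1365 = 1814
throttle_to(2628): rpm ← 2628
set_airspeed(80.75): V ← 80.75 m/s
adjust_airspeed(+16): V ← 80.75 +16 = 96.75 m/s
adjust_airspeed(-12.42): V ← 96.75 -12.42 = 84.33 m/s
throttle_to(3857): rpm ← 3857
final state: V = 84.33 m/s, rpm = 3857 → n = rpm/60 = 64.283333 rev/s
J = V / (n·D) = 84.33 / (64.283333 × 2.231) = 0.588009
regime bands: climb J<0.5273 | cruise [0.5273, 1.0547) | windmill J≥1.0547
J = 0.5880 → cruise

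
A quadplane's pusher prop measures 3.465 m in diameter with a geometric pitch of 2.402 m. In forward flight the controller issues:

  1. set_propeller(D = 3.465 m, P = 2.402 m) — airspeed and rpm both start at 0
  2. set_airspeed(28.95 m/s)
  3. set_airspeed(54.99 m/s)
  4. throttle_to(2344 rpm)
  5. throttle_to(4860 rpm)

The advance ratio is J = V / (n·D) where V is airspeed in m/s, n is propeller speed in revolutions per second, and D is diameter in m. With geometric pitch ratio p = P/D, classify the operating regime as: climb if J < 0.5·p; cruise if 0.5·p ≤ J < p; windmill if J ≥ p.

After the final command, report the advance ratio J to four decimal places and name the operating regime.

J = 0.1959, regime = climb

set_propeller: D = 3.465 m, P = 2.402 m (p = P/D = 0.693218); state ← (V=0, rpm=0)
set_airspeed(28.95): V ← 28.95 m/s
set_airspeed(54.99): V ← 54.99 m/s
throttle_to(2344): rpm ← 2344
throttle_to(4860): rpm ← 4860
final state: V = 54.99 m/s, rpm = 4860 → n = rpm/60 = 81.000000 rev/s
J = V / (n·D) = 54.99 / (81.000000 × 3.465) = 0.195928
regime bands: climb J<0.3466 | cruise [0.3466, 0.6932) | windmill J≥0.6932
J = 0.1959 → climb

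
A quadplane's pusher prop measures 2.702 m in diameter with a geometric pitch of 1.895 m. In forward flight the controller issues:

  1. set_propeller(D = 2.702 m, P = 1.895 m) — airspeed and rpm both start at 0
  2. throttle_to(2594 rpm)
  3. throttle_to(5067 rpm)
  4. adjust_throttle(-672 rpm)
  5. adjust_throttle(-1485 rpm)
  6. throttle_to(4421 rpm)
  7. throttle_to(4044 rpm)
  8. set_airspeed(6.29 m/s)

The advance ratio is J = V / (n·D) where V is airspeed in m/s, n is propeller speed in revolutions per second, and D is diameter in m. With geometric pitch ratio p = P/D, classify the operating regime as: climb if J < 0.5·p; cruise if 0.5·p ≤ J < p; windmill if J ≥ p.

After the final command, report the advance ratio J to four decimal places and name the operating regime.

J = 0.0345, regime = climb

set_propeller: D = 2.702 m, P = 1.895 m (p = P/D = 0.701332); state ← (V=0, rpm=0)
throttle_to(2594): rpm ← 2594
throttle_to(5067): rpm ← 5067
adjust_throttle(-672): rpm ← 5067 -672 = 4395
adjust_throttle(-1485): rpm ← 4395 -1485 = 2910
throttle_to(4421): rpm ← 4421
throttle_to(4044): rpm ← 4044
set_airspeed(6.29): V ← 6.29 m/s
final state: V = 6.29 m/s, rpm = 4044 → n = rpm/60 = 67.400000 rev/s
J = V / (n·D) = 6.29 / (67.400000 × 2.702) = 0.034539
regime bands: climb J<0.3507 | cruise [0.3507, 0.7013) | windmill J≥0.7013
J = 0.0345 → climb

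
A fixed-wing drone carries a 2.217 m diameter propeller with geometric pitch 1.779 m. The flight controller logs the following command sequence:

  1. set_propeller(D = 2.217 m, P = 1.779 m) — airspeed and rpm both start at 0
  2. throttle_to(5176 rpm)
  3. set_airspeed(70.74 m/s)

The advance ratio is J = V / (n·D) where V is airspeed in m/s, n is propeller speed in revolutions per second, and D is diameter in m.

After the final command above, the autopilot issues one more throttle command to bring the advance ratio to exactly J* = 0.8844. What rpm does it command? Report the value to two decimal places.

set_propeller: D = 2.217 m, P = 1.779 m (p = P/D = 0.802436); state ← (V=0, rpm=0)
throttle_to(5176): rpm ← 5176
set_airspeed(70.74): V ← 70.74 m/s
final state: V = 70.74 m/s, rpm = 5176 → n = rpm/60 = 86.266667 rev/s
target J* = 0.8844; solve J* = V/(n·D) for n: n = V/(J*·D) = 70.74/(0.8844 × 2.217) = 36.078679 rev/s
rpm = 60·n = 2164.720744

rpm = 2164.72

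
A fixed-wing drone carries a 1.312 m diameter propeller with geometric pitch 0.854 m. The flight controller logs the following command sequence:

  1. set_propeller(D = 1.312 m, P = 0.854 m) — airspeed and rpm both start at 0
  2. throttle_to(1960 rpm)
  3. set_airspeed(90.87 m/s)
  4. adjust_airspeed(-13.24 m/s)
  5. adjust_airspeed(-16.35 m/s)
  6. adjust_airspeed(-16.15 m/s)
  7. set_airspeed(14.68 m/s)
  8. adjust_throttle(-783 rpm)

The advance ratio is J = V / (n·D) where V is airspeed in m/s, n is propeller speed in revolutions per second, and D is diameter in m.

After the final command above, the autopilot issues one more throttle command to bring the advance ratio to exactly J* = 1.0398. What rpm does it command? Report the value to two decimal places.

rpm = 645.64

set_propeller: D = 1.312 m, P = 0.854 m (p = P/D = 0.650915); state ← (V=0, rpm=0)
throttle_to(1960): rpm ← 1960
set_airspeed(90.87): V ← 90.87 m/s
adjust_airspeed(-13.24): V ← 90.87 -13.24 = 77.63 m/s
adjust_airspeed(-16.35): V ← 77.63 -16.35 = 61.28 m/s
adjust_airspeed(-16.15): V ← 61.28 -16.15 = 45.13 m/s
set_airspeed(14.68): V ← 14.68 m/s
adjust_throttle(-783): rpm ← 1960 -783 = 1177
final state: V = 14.68 m/s, rpm = 1177 → n = rpm/60 = 19.616667 rev/s
target J* = 1.0398; solve J* = V/(n·D) for n: n = V/(J*·D) = 14.68/(1.0398 × 1.312) = 10.760747 rev/s
rpm = 60·n = 645.644800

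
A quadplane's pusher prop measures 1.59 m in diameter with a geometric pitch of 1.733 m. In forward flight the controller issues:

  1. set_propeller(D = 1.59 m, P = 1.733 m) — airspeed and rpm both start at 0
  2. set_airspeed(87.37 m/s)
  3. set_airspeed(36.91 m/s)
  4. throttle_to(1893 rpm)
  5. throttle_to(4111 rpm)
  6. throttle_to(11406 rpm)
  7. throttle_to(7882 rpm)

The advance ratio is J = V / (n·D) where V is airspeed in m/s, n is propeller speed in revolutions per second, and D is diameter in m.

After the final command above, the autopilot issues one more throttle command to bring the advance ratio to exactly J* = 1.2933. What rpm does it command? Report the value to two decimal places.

rpm = 1076.96

set_propeller: D = 1.59 m, P = 1.733 m (p = P/D = 1.089937); state ← (V=0, rpm=0)
set_airspeed(87.37): V ← 87.37 m/s
set_airspeed(36.91): V ← 36.91 m/s
throttle_to(1893): rpm ← 1893
throttle_to(4111): rpm ← 4111
throttle_to(11406): rpm ← 11406
throttle_to(7882): rpm ← 7882
final state: V = 36.91 m/s, rpm = 7882 → n = rpm/60 = 131.366667 rev/s
target J* = 1.2933; solve J* = V/(n·D) for n: n = V/(J*·D) = 36.91/(1.2933 × 1.59) = 17.949305 rev/s
rpm = 60·n = 1076.958315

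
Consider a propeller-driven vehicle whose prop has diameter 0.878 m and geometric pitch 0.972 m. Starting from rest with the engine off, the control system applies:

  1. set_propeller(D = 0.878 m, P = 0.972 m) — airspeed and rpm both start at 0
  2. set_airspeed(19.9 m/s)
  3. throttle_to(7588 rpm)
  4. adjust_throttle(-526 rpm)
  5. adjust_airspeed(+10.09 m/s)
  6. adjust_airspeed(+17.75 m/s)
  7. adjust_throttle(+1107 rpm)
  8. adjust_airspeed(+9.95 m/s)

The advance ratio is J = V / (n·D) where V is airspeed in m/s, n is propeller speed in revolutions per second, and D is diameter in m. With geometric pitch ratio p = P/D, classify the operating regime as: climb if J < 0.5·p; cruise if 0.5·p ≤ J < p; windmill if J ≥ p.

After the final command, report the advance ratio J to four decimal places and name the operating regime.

J = 0.4826, regime = climb

set_propeller: D = 0.878 m, P = 0.972 m (p = P/D = 1.107062); state ← (V=0, rpm=0)
set_airspeed(19.9): V ← 19.9 m/s
throttle_to(7588): rpm ← 7588
adjust_throttle(-526): rpm ← 7588 -526 = 7062
adjust_airspeed(+10.09): V ← 19.9 +10.09 = 29.99 m/s
adjust_airspeed(+17.75): V ← 29.99 +17.75 = 47.74 m/s
adjust_throttle(+1107): rpm ← 7062 +1107 = 8169
adjust_airspeed(+9.95): V ← 47.74 +9.95 = 57.69 m/s
final state: V = 57.69 m/s, rpm = 8169 → n = rpm/60 = 136.150000 rev/s
J = V / (n·D) = 57.69 / (136.150000 × 0.878) = 0.482601
regime bands: climb J<0.5535 | cruise [0.5535, 1.1071) | windmill J≥1.1071
J = 0.4826 → climb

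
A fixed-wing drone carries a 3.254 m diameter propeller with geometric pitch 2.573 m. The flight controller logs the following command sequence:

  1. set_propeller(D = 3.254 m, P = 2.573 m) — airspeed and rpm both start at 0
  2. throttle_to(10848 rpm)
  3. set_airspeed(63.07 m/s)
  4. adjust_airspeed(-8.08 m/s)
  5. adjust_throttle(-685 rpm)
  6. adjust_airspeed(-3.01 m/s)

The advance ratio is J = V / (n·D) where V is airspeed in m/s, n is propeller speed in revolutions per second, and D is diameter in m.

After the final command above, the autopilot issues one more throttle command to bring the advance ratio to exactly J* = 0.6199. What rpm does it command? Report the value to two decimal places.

set_propeller: D = 3.254 m, P = 2.573 m (p = P/D = 0.790719); state ← (V=0, rpm=0)
throttle_to(10848): rpm ← 10848
set_airspeed(63.07): V ← 63.07 m/s
adjust_airspeed(-8.08): V ← 63.07 -8.08 = 54.99 m/s
adjust_throttle(-685): rpm ← 10848 -685 = 10163
adjust_airspeed(-3.01): V ← 54.99 -3.01 = 51.98 m/s
final state: V = 51.98 m/s, rpm = 10163 → n = rpm/60 = 169.383333 rev/s
target J* = 0.6199; solve J* = V/(n·D) for n: n = V/(J*·D) = 51.98/(0.6199 × 3.254) = 25.768972 rev/s
rpm = 60·n = 1546.138308

rpm = 1546.14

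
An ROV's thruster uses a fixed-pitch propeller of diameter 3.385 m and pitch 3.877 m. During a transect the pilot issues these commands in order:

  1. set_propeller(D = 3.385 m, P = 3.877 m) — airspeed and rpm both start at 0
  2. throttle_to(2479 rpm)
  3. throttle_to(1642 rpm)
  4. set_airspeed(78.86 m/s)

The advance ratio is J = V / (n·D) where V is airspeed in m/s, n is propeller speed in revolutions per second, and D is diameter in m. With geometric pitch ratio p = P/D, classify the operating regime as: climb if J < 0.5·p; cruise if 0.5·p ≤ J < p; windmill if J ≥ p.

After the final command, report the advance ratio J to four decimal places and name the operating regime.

set_propeller: D = 3.385 m, P = 3.877 m (p = P/D = 1.145347); state ← (V=0, rpm=0)
throttle_to(2479): rpm ← 2479
throttle_to(1642): rpm ← 1642
set_airspeed(78.86): V ← 78.86 m/s
final state: V = 78.86 m/s, rpm = 1642 → n = rpm/60 = 27.366667 rev/s
J = V / (n·D) = 78.86 / (27.366667 × 3.385) = 0.851287
regime bands: climb J<0.5727 | cruise [0.5727, 1.1453) | windmill J≥1.1453
J = 0.8513 → cruise

J = 0.8513, regime = cruise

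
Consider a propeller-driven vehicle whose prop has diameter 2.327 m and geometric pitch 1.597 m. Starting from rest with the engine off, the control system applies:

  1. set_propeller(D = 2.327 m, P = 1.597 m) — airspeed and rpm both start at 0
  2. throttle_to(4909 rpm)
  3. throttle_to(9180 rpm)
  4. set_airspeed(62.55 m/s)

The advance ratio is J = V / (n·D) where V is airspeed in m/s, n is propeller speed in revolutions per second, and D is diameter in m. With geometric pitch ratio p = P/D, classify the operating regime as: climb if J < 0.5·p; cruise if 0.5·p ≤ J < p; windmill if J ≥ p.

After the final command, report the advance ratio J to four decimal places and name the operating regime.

J = 0.1757, regime = climb

set_propeller: D = 2.327 m, P = 1.597 m (p = P/D = 0.686291); state ← (V=0, rpm=0)
throttle_to(4909): rpm ← 4909
throttle_to(9180): rpm ← 9180
set_airspeed(62.55): V ← 62.55 m/s
final state: V = 62.55 m/s, rpm = 9180 → n = rpm/60 = 153.000000 rev/s
J = V / (n·D) = 62.55 / (153.000000 × 2.327) = 0.175687
regime bands: climb J<0.3431 | cruise [0.3431, 0.6863) | windmill J≥0.6863
J = 0.1757 → climb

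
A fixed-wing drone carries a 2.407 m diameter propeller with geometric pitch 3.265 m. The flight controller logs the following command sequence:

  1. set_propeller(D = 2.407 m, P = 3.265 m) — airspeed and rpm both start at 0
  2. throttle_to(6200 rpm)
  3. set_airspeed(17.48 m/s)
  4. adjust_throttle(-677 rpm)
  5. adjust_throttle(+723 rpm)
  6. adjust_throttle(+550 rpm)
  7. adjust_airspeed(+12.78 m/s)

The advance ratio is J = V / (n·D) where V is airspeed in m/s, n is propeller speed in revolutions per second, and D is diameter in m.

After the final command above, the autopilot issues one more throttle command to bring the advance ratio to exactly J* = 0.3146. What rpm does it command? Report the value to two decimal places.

rpm = 2397.65

set_propeller: D = 2.407 m, P = 3.265 m (p = P/D = 1.356460); state ← (V=0, rpm=0)
throttle_to(6200): rpm ← 6200
set_airspeed(17.48): V ← 17.48 m/s
adjust_throttle(-677): rpm ← 6200 -677 = 5523
adjust_throttle(+723): rpm ← 5523 +723 = 6246
adjust_throttle(+550): rpm ← 6246 +550 = 6796
adjust_airspeed(+12.78): V ← 17.48 +12.78 = 30.26 m/s
final state: V = 30.26 m/s, rpm = 6796 → n = rpm/60 = 113.266667 rev/s
target J* = 0.3146; solve J* = V/(n·D) for n: n = V/(J*·D) = 30.26/(0.3146 × 2.407) = 39.960795 rev/s
rpm = 60·n = 2397.647675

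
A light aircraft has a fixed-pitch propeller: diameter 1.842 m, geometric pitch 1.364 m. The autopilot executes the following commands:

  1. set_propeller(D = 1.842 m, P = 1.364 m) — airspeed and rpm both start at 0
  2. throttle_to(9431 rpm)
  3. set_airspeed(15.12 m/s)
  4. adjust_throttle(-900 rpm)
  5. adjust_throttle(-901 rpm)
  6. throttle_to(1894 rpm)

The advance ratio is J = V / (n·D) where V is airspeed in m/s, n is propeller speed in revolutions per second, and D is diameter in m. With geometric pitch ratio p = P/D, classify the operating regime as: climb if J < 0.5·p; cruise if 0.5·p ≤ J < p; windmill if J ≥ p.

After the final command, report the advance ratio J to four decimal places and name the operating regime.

set_propeller: D = 1.842 m, P = 1.364 m (p = P/D = 0.740499); state ← (V=0, rpm=0)
throttle_to(9431): rpm ← 9431
set_airspeed(15.12): V ← 15.12 m/s
adjust_throttle(-900): rpm ← 9431 -900 = 8531
adjust_throttle(-901): rpm ← 8531 -901 = 7630
throttle_to(1894): rpm ← 1894
final state: V = 15.12 m/s, rpm = 1894 → n = rpm/60 = 31.566667 rev/s
J = V / (n·D) = 15.12 / (31.566667 × 1.842) = 0.260036
regime bands: climb J<0.3702 | cruise [0.3702, 0.7405) | windmill J≥0.7405
J = 0.2600 → climb

J = 0.2600, regime = climb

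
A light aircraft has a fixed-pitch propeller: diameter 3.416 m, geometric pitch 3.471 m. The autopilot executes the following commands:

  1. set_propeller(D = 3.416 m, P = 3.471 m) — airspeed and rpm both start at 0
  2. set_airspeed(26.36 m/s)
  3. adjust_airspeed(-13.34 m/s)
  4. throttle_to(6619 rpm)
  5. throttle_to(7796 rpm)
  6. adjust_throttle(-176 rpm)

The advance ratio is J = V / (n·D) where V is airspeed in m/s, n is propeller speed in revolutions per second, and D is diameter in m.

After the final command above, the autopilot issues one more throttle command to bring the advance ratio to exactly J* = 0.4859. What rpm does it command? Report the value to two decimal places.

rpm = 470.65

set_propeller: D = 3.416 m, P = 3.471 m (p = P/D = 1.016101); state ← (V=0, rpm=0)
set_airspeed(26.36): V ← 26.36 m/s
adjust_airspeed(-13.34): V ← 26.36 -13.34 = 13.02 m/s
throttle_to(6619): rpm ← 6619
throttle_to(7796): rpm ← 7796
adjust_throttle(-176): rpm ← 7796 -176 = 7620
final state: V = 13.02 m/s, rpm = 7620 → n = rpm/60 = 127.000000 rev/s
target J* = 0.4859; solve J* = V/(n·D) for n: n = V/(J*·D) = 13.02/(0.4859 × 3.416) = 7.844156 rev/s
rpm = 60·n = 470.649361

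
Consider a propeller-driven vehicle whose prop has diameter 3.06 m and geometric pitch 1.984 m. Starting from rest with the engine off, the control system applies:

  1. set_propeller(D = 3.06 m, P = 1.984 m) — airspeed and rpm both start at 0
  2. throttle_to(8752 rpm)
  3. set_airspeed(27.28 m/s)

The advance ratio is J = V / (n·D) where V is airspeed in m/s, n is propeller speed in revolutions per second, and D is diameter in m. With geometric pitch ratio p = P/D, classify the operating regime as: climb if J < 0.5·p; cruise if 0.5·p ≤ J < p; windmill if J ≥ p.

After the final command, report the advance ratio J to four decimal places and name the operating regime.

set_propeller: D = 3.06 m, P = 1.984 m (p = P/D = 0.648366); state ← (V=0, rpm=0)
throttle_to(8752): rpm ← 8752
set_airspeed(27.28): V ← 27.28 m/s
final state: V = 27.28 m/s, rpm = 8752 → n = rpm/60 = 145.866667 rev/s
J = V / (n·D) = 27.28 / (145.866667 × 3.06) = 0.061118
regime bands: climb J<0.3242 | cruise [0.3242, 0.6484) | windmill J≥0.6484
J = 0.0611 → climb

J = 0.0611, regime = climb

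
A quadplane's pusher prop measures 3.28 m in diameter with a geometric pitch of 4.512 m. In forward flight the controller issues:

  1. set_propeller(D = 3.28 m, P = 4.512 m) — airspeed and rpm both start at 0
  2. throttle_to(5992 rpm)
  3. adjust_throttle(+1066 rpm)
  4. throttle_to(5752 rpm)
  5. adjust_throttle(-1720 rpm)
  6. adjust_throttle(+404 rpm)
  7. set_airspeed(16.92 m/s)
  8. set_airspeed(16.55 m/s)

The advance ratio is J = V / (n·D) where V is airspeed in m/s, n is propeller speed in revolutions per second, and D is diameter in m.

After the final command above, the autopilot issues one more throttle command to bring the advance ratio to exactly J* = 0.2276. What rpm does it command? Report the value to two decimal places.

rpm = 1330.16

set_propeller: D = 3.28 m, P = 4.512 m (p = P/D = 1.375610); state ← (V=0, rpm=0)
throttle_to(5992): rpm ← 5992
adjust_throttle(+1066): rpm ← 5992 +1066 = 7058
throttle_to(5752): rpm ← 5752
adjust_throttle(-1720): rpm ← 5752 -1720 = 4032
adjust_throttle(+404): rpm ← 4032 +404 = 4436
set_airspeed(16.92): V ← 16.92 m/s
set_airspeed(16.55): V ← 16.55 m/s
final state: V = 16.55 m/s, rpm = 4436 → n = rpm/60 = 73.933333 rev/s
target J* = 0.2276; solve J* = V/(n·D) for n: n = V/(J*·D) = 16.55/(0.2276 × 3.28) = 22.169296 rev/s
rpm = 60·n = 1330.157744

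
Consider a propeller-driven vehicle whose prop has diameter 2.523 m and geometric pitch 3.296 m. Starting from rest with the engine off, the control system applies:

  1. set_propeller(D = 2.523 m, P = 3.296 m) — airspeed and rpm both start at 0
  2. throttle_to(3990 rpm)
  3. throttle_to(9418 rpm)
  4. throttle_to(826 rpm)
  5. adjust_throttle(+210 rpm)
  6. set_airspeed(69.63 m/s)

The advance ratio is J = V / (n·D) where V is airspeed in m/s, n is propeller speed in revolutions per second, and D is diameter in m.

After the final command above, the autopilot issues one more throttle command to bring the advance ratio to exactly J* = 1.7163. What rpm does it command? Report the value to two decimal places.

set_propeller: D = 2.523 m, P = 3.296 m (p = P/D = 1.306381); state ← (V=0, rpm=0)
throttle_to(3990): rpm ← 3990
throttle_to(9418): rpm ← 9418
throttle_to(826): rpm ← 826
adjust_throttle(+210): rpm ← 826 +210 = 1036
set_airspeed(69.63): V ← 69.63 m/s
final state: V = 69.63 m/s, rpm = 1036 → n = rpm/60 = 17.266667 rev/s
target J* = 1.7163; solve J* = V/(n·D) for n: n = V/(J*·D) = 69.63/(1.7163 × 2.523) = 16.079996 rev/s
rpm = 60·n = 964.799773

rpm = 964.80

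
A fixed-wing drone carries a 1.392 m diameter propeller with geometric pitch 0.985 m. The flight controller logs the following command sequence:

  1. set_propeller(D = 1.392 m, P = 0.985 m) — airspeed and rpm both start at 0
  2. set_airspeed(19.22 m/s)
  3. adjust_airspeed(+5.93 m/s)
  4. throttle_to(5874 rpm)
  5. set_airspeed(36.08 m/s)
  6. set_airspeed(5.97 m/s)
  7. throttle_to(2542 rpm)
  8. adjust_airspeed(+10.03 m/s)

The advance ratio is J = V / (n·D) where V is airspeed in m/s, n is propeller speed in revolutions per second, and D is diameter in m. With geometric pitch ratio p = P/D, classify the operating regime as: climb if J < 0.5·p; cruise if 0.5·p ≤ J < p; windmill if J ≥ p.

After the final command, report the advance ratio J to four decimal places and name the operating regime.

J = 0.2713, regime = climb

set_propeller: D = 1.392 m, P = 0.985 m (p = P/D = 0.707615); state ← (V=0, rpm=0)
set_airspeed(19.22): V ← 19.22 m/s
adjust_airspeed(+5.93): V ← 19.22 +5.93 = 25.15 m/s
throttle_to(5874): rpm ← 5874
set_airspeed(36.08): V ← 36.08 m/s
set_airspeed(5.97): V ← 5.97 m/s
throttle_to(2542): rpm ← 2542
adjust_airspeed(+10.03): V ← 5.97 +10.03 = 16 m/s
final state: V = 16 m/s, rpm = 2542 → n = rpm/60 = 42.366667 rev/s
J = V / (n·D) = 16 / (42.366667 × 1.392) = 0.271304
regime bands: climb J<0.3538 | cruise [0.3538, 0.7076) | windmill J≥0.7076
J = 0.2713 → climb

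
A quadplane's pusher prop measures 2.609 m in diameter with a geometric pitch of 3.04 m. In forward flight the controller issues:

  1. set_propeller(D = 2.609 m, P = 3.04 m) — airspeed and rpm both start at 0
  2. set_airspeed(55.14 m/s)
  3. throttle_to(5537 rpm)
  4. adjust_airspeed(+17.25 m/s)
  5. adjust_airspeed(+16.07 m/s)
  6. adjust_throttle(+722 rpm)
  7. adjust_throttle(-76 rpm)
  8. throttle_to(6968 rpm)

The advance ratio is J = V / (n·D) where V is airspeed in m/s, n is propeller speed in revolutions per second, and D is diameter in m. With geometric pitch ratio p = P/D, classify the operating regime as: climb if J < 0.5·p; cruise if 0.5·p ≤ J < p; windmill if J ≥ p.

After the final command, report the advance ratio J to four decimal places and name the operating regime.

J = 0.2920, regime = climb

set_propeller: D = 2.609 m, P = 3.04 m (p = P/D = 1.165197); state ← (V=0, rpm=0)
set_airspeed(55.14): V ← 55.14 m/s
throttle_to(5537): rpm ← 5537
adjust_airspeed(+17.25): V ← 55.14 +17.25 = 72.39 m/s
adjust_airspeed(+16.07): V ← 72.39 +16.07 = 88.46 m/s
adjust_throttle(+722): rpm ← 5537 +722 = 6259
adjust_throttle(-76): rpm ← 6259 -76 = 6183
throttle_to(6968): rpm ← 6968
final state: V = 88.46 m/s, rpm = 6968 → n = rpm/60 = 116.133333 rev/s
J = V / (n·D) = 88.46 / (116.133333 × 2.609) = 0.291955
regime bands: climb J<0.5826 | cruise [0.5826, 1.1652) | windmill J≥1.1652
J = 0.2920 → climb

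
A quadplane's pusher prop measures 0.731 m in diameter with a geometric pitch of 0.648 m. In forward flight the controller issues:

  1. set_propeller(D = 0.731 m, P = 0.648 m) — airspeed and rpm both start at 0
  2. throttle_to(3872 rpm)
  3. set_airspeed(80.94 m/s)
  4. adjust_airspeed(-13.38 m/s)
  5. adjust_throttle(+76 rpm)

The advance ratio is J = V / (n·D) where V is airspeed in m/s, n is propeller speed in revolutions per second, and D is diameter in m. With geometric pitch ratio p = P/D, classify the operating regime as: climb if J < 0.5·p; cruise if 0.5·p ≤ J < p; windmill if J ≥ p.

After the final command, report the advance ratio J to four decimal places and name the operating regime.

set_propeller: D = 0.731 m, P = 0.648 m (p = P/D = 0.886457); state ← (V=0, rpm=0)
throttle_to(3872): rpm ← 3872
set_airspeed(80.94): V ← 80.94 m/s
adjust_airspeed(-13.38): V ← 80.94 -13.38 = 67.56 m/s
adjust_throttle(+76): rpm ← 3872 +76 = 3948
final state: V = 67.56 m/s, rpm = 3948 → n = rpm/60 = 65.800000 rev/s
J = V / (n·D) = 67.56 / (65.800000 × 0.731) = 1.404580
regime bands: climb J<0.4432 | cruise [0.4432, 0.8865) | windmill J≥0.8865
J = 1.4046 → windmill

J = 1.4046, regime = windmill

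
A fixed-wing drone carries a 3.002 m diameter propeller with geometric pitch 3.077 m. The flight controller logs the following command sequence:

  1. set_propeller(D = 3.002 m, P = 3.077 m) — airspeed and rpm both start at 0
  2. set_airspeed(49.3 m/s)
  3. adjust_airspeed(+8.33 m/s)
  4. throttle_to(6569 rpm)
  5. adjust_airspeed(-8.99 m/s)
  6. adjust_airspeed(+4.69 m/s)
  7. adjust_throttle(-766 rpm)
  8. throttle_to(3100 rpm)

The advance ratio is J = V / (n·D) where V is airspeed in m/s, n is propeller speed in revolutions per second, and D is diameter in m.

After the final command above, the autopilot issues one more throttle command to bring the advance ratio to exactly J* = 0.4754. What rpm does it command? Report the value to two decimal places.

rpm = 2242.09

set_propeller: D = 3.002 m, P = 3.077 m (p = P/D = 1.024983); state ← (V=0, rpm=0)
set_airspeed(49.3): V ← 49.3 m/s
adjust_airspeed(+8.33): V ← 49.3 +8.33 = 57.63 m/s
throttle_to(6569): rpm ← 6569
adjust_airspeed(-8.99): V ← 57.63 -8.99 = 48.64 m/s
adjust_airspeed(+4.69): V ← 48.64 +4.69 = 53.33 m/s
adjust_throttle(-766): rpm ← 6569 -766 = 5803
throttle_to(3100): rpm ← 3100
final state: V = 53.33 m/s, rpm = 3100 → n = rpm/60 = 51.666667 rev/s
target J* = 0.4754; solve J* = V/(n·D) for n: n = V/(J*·D) = 53.33/(0.4754 × 3.002) = 37.368160 rev/s
rpm = 60·n = 2242.089624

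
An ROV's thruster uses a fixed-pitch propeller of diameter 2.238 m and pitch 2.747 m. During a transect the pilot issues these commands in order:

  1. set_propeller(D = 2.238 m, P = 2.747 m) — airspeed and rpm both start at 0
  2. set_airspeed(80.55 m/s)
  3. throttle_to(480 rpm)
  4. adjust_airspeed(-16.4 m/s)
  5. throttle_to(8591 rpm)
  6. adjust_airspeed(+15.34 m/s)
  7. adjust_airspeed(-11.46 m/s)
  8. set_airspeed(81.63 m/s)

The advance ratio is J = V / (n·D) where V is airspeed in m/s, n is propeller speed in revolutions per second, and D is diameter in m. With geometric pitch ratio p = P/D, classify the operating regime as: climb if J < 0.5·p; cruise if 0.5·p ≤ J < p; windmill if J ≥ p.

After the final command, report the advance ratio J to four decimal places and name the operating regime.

set_propeller: D = 2.238 m, P = 2.747 m (p = P/D = 1.227435); state ← (V=0, rpm=0)
set_airspeed(80.55): V ← 80.55 m/s
throttle_to(480): rpm ← 480
adjust_airspeed(-16.4): V ← 80.55 -16.4 = 64.15 m/s
throttle_to(8591): rpm ← 8591
adjust_airspeed(+15.34): V ← 64.15 +15.34 = 79.49 m/s
adjust_airspeed(-11.46): V ← 79.49 -11.46 = 68.03 m/s
set_airspeed(81.63): V ← 81.63 m/s
final state: V = 81.63 m/s, rpm = 8591 → n = rpm/60 = 143.183333 rev/s
J = V / (n·D) = 81.63 / (143.183333 × 2.238) = 0.254740
regime bands: climb J<0.6137 | cruise [0.6137, 1.2274) | windmill J≥1.2274
J = 0.2547 → climb

J = 0.2547, regime = climb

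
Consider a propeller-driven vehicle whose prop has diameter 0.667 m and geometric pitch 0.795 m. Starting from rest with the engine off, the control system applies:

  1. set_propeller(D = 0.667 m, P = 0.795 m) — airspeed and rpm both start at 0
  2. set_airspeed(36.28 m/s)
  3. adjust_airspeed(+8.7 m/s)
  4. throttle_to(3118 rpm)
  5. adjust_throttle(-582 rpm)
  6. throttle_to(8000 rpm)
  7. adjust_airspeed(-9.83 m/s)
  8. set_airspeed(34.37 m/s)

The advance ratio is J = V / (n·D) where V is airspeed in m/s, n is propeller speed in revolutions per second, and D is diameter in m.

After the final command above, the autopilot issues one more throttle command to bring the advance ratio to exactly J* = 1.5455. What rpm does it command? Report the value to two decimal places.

set_propeller: D = 0.667 m, P = 0.795 m (p = P/D = 1.191904); state ← (V=0, rpm=0)
set_airspeed(36.28): V ← 36.28 m/s
adjust_airspeed(+8.7): V ← 36.28 +8.7 = 44.98 m/s
throttle_to(3118): rpm ← 3118
adjust_throttle(-582): rpm ← 3118 -582 = 2536
throttle_to(8000): rpm ← 8000
adjust_airspeed(-9.83): V ← 44.98 -9.83 = 35.15 m/s
set_airspeed(34.37): V ← 34.37 m/s
final state: V = 34.37 m/s, rpm = 8000 → n = rpm/60 = 133.333333 rev/s
target J* = 1.5455; solve J* = V/(n·D) for n: n = V/(J*·D) = 34.37/(1.5455 × 0.667) = 33.341466 rev/s
rpm = 60·n = 2000.487948

rpm = 2000.49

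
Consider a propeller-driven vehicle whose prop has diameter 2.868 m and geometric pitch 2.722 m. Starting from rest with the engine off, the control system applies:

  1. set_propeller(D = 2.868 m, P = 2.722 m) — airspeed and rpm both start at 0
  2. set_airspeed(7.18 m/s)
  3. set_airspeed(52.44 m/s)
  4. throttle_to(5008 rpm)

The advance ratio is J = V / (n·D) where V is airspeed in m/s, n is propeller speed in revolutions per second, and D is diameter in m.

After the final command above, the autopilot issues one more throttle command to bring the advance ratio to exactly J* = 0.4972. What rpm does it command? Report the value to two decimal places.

set_propeller: D = 2.868 m, P = 2.722 m (p = P/D = 0.949093); state ← (V=0, rpm=0)
set_airspeed(7.18): V ← 7.18 m/s
set_airspeed(52.44): V ← 52.44 m/s
throttle_to(5008): rpm ← 5008
final state: V = 52.44 m/s, rpm = 5008 → n = rpm/60 = 83.466667 rev/s
target J* = 0.4972; solve J* = V/(n·D) for n: n = V/(J*·D) = 52.44/(0.4972 × 2.868) = 36.774978 rev/s
rpm = 60·n = 2206.498652

rpm = 2206.50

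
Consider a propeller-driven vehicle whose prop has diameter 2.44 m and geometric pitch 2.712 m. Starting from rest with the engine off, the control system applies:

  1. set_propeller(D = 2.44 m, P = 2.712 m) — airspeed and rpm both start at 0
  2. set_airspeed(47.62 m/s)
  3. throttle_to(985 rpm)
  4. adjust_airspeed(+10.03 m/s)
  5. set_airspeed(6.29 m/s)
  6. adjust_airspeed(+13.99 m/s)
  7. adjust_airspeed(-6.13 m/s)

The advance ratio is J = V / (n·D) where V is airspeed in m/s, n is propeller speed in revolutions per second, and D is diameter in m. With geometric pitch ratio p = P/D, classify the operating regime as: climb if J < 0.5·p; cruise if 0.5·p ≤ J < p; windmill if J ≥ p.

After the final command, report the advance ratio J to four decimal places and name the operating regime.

J = 0.3532, regime = climb

set_propeller: D = 2.44 m, P = 2.712 m (p = P/D = 1.111475); state ← (V=0, rpm=0)
set_airspeed(47.62): V ← 47.62 m/s
throttle_to(985): rpm ← 985
adjust_airspeed(+10.03): V ← 47.62 +10.03 = 57.65 m/s
set_airspeed(6.29): V ← 6.29 m/s
adjust_airspeed(+13.99): V ← 6.29 +13.99 = 20.28 m/s
adjust_airspeed(-6.13): V ← 20.28 -6.13 = 14.15 m/s
final state: V = 14.15 m/s, rpm = 985 → n = rpm/60 = 16.416667 rev/s
J = V / (n·D) = 14.15 / (16.416667 × 2.44) = 0.353250
regime bands: climb J<0.5557 | cruise [0.5557, 1.1115) | windmill J≥1.1115
J = 0.3532 → climb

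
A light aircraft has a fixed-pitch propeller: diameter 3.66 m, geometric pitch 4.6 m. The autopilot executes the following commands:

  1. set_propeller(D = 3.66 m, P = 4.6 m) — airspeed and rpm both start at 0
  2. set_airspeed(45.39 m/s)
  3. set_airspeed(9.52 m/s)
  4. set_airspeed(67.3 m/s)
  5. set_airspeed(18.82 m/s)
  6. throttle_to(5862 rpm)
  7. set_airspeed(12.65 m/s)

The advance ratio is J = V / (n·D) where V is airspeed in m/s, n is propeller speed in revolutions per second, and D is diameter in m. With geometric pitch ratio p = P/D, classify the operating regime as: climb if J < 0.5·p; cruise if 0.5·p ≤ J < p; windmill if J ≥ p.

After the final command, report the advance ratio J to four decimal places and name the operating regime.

J = 0.0354, regime = climb

set_propeller: D = 3.66 m, P = 4.6 m (p = P/D = 1.256831); state ← (V=0, rpm=0)
set_airspeed(45.39): V ← 45.39 m/s
set_airspeed(9.52): V ← 9.52 m/s
set_airspeed(67.3): V ← 67.3 m/s
set_airspeed(18.82): V ← 18.82 m/s
throttle_to(5862): rpm ← 5862
set_airspeed(12.65): V ← 12.65 m/s
final state: V = 12.65 m/s, rpm = 5862 → n = rpm/60 = 97.700000 rev/s
J = V / (n·D) = 12.65 / (97.700000 × 3.66) = 0.035377
regime bands: climb J<0.6284 | cruise [0.6284, 1.2568) | windmill J≥1.2568
J = 0.0354 → climb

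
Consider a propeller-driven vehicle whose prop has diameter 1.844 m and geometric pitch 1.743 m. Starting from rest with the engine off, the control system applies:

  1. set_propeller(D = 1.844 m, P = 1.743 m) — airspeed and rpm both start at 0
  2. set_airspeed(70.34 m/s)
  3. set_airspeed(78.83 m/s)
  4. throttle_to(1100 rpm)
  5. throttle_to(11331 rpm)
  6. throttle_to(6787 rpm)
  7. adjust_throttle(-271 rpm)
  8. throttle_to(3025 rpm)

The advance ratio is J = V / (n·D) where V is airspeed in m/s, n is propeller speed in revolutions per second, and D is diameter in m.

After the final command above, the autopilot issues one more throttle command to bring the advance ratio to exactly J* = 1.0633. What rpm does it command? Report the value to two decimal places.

set_propeller: D = 1.844 m, P = 1.743 m (p = P/D = 0.945228); state ← (V=0, rpm=0)
set_airspeed(70.34): V ← 70.34 m/s
set_airspeed(78.83): V ← 78.83 m/s
throttle_to(1100): rpm ← 1100
throttle_to(11331): rpm ← 11331
throttle_to(6787): rpm ← 6787
adjust_throttle(-271): rpm ← 6787 -271 = 6516
throttle_to(3025): rpm ← 3025
final state: V = 78.83 m/s, rpm = 3025 → n = rpm/60 = 50.416667 rev/s
target J* = 1.0633; solve J* = V/(n·D) for n: n = V/(J*·D) = 78.83/(1.0633 × 1.844) = 40.204512 rev/s
rpm = 60·n = 2412.270725

rpm = 2412.27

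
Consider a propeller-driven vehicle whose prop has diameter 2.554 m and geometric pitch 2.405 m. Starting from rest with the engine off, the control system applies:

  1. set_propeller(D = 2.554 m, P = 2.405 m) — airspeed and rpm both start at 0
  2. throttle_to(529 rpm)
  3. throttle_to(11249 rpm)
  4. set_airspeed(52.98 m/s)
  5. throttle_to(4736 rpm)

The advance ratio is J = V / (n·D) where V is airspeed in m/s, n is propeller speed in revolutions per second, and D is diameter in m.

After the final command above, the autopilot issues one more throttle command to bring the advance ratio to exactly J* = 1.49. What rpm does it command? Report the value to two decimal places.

set_propeller: D = 2.554 m, P = 2.405 m (p = P/D = 0.941660); state ← (V=0, rpm=0)
throttle_to(529): rpm ← 529
throttle_to(11249): rpm ← 11249
set_airspeed(52.98): V ← 52.98 m/s
throttle_to(4736): rpm ← 4736
final state: V = 52.98 m/s, rpm = 4736 → n = rpm/60 = 78.933333 rev/s
target J* = 1.49; solve J* = V/(n·D) for n: n = V/(J*·D) = 52.98/(1.49 × 2.554) = 13.922101 rev/s
rpm = 60·n = 835.326084

rpm = 835.33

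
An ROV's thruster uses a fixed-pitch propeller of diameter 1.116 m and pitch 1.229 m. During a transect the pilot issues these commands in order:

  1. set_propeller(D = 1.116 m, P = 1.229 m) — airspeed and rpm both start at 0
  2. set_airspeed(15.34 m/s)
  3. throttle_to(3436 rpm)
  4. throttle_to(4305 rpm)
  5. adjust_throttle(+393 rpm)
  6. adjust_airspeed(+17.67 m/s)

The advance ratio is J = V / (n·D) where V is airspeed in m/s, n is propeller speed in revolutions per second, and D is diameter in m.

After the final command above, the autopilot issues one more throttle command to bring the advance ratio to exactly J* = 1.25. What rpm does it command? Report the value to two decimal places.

rpm = 1419.78

set_propeller: D = 1.116 m, P = 1.229 m (p = P/D = 1.101254); state ← (V=0, rpm=0)
set_airspeed(15.34): V ← 15.34 m/s
throttle_to(3436): rpm ← 3436
throttle_to(4305): rpm ← 4305
adjust_throttle(+393): rpm ← 4305 +393 = 4698
adjust_airspeed(+17.67): V ← 15.34 +17.67 = 33.01 m/s
final state: V = 33.01 m/s, rpm = 4698 → n = rpm/60 = 78.300000 rev/s
target J* = 1.25; solve J* = V/(n·D) for n: n = V/(J*·D) = 33.01/(1.25 × 1.116) = 23.663082 rev/s
rpm = 60·n = 1419.784946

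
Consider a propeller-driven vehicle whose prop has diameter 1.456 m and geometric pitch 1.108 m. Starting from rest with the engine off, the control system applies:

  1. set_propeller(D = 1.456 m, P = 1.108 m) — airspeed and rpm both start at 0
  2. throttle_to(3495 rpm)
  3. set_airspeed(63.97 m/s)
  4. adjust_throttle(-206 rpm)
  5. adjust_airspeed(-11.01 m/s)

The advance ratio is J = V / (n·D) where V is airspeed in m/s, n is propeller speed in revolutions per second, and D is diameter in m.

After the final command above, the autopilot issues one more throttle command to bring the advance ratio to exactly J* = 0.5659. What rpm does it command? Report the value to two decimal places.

rpm = 3856.54

set_propeller: D = 1.456 m, P = 1.108 m (p = P/D = 0.760989); state ← (V=0, rpm=0)
throttle_to(3495): rpm ← 3495
set_airspeed(63.97): V ← 63.97 m/s
adjust_throttle(-206): rpm ← 3495 -206 = 3289
adjust_airspeed(-11.01): V ← 63.97 -11.01 = 52.96 m/s
final state: V = 52.96 m/s, rpm = 3289 → n = rpm/60 = 54.816667 rev/s
target J* = 0.5659; solve J* = V/(n·D) for n: n = V/(J*·D) = 52.96/(0.5659 × 1.456) = 64.275714 rev/s
rpm = 60·n = 3856.542821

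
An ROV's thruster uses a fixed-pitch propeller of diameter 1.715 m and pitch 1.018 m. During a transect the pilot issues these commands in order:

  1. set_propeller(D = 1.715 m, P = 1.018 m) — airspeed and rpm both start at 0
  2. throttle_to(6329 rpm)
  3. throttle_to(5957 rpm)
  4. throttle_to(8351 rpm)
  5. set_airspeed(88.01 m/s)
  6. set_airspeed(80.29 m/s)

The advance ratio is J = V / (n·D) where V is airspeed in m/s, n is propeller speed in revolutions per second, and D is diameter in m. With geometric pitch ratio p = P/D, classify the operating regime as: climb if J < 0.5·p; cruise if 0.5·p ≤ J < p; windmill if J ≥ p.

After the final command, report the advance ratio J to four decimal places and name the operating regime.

J = 0.3364, regime = cruise

set_propeller: D = 1.715 m, P = 1.018 m (p = P/D = 0.593586); state ← (V=0, rpm=0)
throttle_to(6329): rpm ← 6329
throttle_to(5957): rpm ← 5957
throttle_to(8351): rpm ← 8351
set_airspeed(88.01): V ← 88.01 m/s
set_airspeed(80.29): V ← 80.29 m/s
final state: V = 80.29 m/s, rpm = 8351 → n = rpm/60 = 139.183333 rev/s
J = V / (n·D) = 80.29 / (139.183333 × 1.715) = 0.336364
regime bands: climb J<0.2968 | cruise [0.2968, 0.5936) | windmill J≥0.5936
J = 0.3364 → cruise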